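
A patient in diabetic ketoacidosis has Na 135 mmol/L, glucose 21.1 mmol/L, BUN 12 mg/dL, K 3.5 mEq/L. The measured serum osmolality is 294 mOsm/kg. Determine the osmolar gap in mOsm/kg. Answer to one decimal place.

Calculated osmolality = 2·Na + glucose + BUN/2.8
= 2·135 + 21.1 + 12/2.8
= 270 + 21.10 + 4.29
= 295.39 mOsm/kg ≈ 295.4 mOsm/kg
Osmolar gap = measured − calculated = 294 − 295.4 = -1.4 mOsm/kg

-1.4 mOsm/kg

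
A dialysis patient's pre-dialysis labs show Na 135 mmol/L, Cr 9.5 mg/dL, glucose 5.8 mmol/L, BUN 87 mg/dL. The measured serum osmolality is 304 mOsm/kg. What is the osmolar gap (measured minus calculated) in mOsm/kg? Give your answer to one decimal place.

-2.9 mOsm/kg

Calculated osmolality = 2·Na + glucose + BUN/2.8
= 2·135 + 5.8 + 87/2.8
= 270 + 5.80 + 31.07
= 306.87 mOsm/kg ≈ 306.9 mOsm/kg
Osmolar gap = measured − calculated = 304 − 306.9 = -2.9 mOsm/kg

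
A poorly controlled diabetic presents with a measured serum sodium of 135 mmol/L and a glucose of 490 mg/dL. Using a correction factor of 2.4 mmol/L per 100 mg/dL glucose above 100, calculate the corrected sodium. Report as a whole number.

144 mmol/L

Corrected Na = measured Na + 2.4 · (glucose − 100)/100
= 135 + 2.4 · (490 − 100)/100
= 135 + 9.4
= 144.4 mmol/L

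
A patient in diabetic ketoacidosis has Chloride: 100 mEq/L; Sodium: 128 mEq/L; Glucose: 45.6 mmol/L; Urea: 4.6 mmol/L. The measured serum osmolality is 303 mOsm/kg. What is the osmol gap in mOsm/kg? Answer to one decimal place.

Calculated osmolality = 2·Na + glucose + urea
= 2·128 + 45.6 + 4.6
= 256 + 45.60 + 4.60
= 306.2 mOsm/kg ≈ 306.2 mOsm/kg
Osmolar gap = measured − calculated = 303 − 306.2 = -3.2 mOsm/kg

-3.2 mOsm/kg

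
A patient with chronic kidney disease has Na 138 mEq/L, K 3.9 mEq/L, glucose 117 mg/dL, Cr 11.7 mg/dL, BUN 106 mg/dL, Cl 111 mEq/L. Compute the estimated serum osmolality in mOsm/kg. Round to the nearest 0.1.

320.4 mOsm/kg

Calculated osmolality = 2·Na + glucose/18 + BUN/2.8
= 2·138 + 117/18 + 106/2.8
= 276 + 6.50 + 37.86
= 320.36 mOsm/kg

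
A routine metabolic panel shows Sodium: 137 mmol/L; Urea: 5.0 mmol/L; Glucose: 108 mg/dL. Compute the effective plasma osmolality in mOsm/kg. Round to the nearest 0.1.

Effective osmolality excludes urea (freely permeant across cell membranes):
2·Na + glucose/18
= 2·137 + 108/18
= 274 + 6
= 280 mOsm/kg

280.0 mOsm/kg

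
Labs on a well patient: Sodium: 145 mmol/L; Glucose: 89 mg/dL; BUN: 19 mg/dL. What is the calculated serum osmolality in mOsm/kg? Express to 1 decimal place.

301.7 mOsm/kg

Calculated osmolality = 2·Na + glucose/18 + BUN/2.8
= 2·145 + 89/18 + 19/2.8
= 290 + 4.94 + 6.79
= 301.73 mOsm/kg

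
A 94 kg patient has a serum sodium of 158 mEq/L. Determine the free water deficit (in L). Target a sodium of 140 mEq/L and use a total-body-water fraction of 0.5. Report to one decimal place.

TBW = 0.5 · 94 = 47 L
Free water deficit = TBW · (Na/140 − 1)
= 47 · (158/140 − 1)
= 47 · 0.1286
= 6.04 L

6.0 L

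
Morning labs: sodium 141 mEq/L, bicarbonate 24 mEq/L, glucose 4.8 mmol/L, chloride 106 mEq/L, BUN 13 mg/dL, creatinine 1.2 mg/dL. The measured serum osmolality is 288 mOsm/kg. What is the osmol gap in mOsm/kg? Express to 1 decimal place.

-3.4 mOsm/kg

Calculated osmolality = 2·Na + glucose + BUN/2.8
= 2·141 + 4.8 + 13/2.8
= 282 + 4.80 + 4.64
= 291.44 mOsm/kg ≈ 291.4 mOsm/kg
Osmolar gap = measured − calculated = 288 − 291.4 = -3.4 mOsm/kg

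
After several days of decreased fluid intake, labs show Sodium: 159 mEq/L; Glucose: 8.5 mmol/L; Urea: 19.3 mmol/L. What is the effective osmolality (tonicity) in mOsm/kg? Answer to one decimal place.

Effective osmolality excludes urea (freely permeant across cell membranes):
2·Na + glucose
= 2·159 + 8.5
= 318 + 8.5
= 326.5 mOsm/kg

326.5 mOsm/kg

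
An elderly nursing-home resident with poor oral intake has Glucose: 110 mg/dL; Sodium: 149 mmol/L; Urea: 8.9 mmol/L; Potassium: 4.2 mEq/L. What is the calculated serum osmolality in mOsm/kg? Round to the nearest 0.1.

313.0 mOsm/kg

Calculated osmolality = 2·Na + glucose/18 + urea
= 2·149 + 110/18 + 8.9
= 298 + 6.11 + 8.90
= 313.01 mOsm/kg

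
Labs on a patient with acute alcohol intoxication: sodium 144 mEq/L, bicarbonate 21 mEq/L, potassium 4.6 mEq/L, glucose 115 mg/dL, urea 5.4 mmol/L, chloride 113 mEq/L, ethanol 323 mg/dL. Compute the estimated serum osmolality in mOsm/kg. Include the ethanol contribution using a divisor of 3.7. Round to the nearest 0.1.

Calculated osmolality = 2·Na + glucose/18 + urea + ethanol/3.7
= 2·144 + 115/18 + 5.4 + 323/3.7
= 288 + 6.39 + 5.40 + 87.30
= 387.09 mOsm/kg

387.1 mOsm/kg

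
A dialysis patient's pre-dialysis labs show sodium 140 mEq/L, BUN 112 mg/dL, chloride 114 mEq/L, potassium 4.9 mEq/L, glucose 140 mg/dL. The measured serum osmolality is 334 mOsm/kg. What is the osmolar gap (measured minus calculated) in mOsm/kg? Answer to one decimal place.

6.2 mOsm/kg

Calculated osmolality = 2·Na + glucose/18 + BUN/2.8
= 2·140 + 140/18 + 112/2.8
= 280 + 7.78 + 40
= 327.78 mOsm/kg ≈ 327.8 mOsm/kg
Osmolar gap = measured − calculated = 334 − 327.8 = 6.2 mOsm/kg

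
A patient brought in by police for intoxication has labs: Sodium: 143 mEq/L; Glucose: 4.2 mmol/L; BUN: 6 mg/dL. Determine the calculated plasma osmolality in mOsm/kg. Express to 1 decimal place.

292.3 mOsm/kg

Calculated osmolality = 2·Na + glucose + BUN/2.8
= 2·143 + 4.2 + 6/2.8
= 286 + 4.20 + 2.14
= 292.34 mOsm/kg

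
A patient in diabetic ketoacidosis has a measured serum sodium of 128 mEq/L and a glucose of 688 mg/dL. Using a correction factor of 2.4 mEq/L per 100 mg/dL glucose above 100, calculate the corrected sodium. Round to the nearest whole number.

142 mEq/L

Corrected Na = measured Na + 2.4 · (glucose − 100)/100
= 128 + 2.4 · (688 − 100)/100
= 128 + 14.1
= 142.1 mEq/L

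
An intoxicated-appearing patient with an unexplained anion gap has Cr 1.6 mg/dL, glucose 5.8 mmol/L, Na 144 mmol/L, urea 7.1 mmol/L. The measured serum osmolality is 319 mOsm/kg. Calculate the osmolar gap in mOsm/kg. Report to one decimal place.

Calculated osmolality = 2·Na + glucose + urea
= 2·144 + 5.8 + 7.1
= 288 + 5.80 + 7.10
= 300.9 mOsm/kg ≈ 300.9 mOsm/kg
Osmolar gap = measured − calculated = 319 − 300.9 = 18.1 mOsm/kg

18.1 mOsm/kg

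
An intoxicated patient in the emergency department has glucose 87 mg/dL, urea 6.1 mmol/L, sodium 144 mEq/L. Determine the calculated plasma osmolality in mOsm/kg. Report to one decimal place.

298.9 mOsm/kg

Calculated osmolality = 2·Na + glucose/18 + urea
= 2·144 + 87/18 + 6.1
= 288 + 4.83 + 6.10
= 298.93 mOsm/kg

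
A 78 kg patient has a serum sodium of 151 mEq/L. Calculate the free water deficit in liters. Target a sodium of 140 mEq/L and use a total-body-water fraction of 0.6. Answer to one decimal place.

TBW = 0.6 · 78 = 46.8 L
Free water deficit = TBW · (Na/140 − 1)
= 46.8 · (151/140 − 1)
= 46.8 · 0.0786
= 3.68 L

3.7 L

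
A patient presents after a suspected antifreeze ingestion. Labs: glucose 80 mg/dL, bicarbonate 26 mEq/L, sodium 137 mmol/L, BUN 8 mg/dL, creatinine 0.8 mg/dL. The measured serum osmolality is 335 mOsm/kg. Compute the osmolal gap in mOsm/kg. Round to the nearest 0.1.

53.7 mOsm/kg

Calculated osmolality = 2·Na + glucose/18 + BUN/2.8
= 2·137 + 80/18 + 8/2.8
= 274 + 4.44 + 2.86
= 281.3 mOsm/kg ≈ 281.3 mOsm/kg
Osmolar gap = measured − calculated = 335 − 281.3 = 53.7 mOsm/kg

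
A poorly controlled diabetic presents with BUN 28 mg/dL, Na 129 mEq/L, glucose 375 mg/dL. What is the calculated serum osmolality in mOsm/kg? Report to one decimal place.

288.8 mOsm/kg

Calculated osmolality = 2·Na + glucose/18 + BUN/2.8
= 2·129 + 375/18 + 28/2.8
= 258 + 20.83 + 10
= 288.83 mOsm/kg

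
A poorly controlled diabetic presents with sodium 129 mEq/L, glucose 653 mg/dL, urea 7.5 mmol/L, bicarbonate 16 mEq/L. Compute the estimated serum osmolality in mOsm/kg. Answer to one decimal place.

301.8 mOsm/kg

Calculated osmolality = 2·Na + glucose/18 + urea
= 2·129 + 653/18 + 7.5
= 258 + 36.28 + 7.50
= 301.78 mOsm/kg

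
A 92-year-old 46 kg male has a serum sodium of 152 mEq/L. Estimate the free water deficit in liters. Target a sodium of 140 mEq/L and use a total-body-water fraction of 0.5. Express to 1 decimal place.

TBW = 0.5 · 46 = 23 L
Free water deficit = TBW · (Na/140 − 1)
= 23 · (152/140 − 1)
= 23 · 0.0857
= 1.97 L

2.0 L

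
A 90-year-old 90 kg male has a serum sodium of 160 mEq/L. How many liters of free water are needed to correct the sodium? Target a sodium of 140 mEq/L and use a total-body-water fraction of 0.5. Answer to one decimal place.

TBW = 0.5 · 90 = 45 L
Free water deficit = TBW · (Na/140 − 1)
= 45 · (160/140 − 1)
= 45 · 0.1429
= 6.43 L

6.4 L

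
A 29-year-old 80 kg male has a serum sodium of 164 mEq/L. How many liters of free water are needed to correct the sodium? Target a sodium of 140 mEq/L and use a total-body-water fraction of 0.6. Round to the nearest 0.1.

8.2 L

TBW = 0.6 · 80 = 48 L
Free water deficit = TBW · (Na/140 − 1)
= 48 · (164/140 − 1)
= 48 · 0.1714
= 8.23 L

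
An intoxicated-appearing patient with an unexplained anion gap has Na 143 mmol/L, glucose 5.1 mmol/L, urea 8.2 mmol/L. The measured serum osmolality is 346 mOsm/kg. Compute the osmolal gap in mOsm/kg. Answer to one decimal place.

Calculated osmolality = 2·Na + glucose + urea
= 2·143 + 5.1 + 8.2
= 286 + 5.10 + 8.20
= 299.3 mOsm/kg ≈ 299.3 mOsm/kg
Osmolar gap = measured − calculated = 346 − 299.3 = 46.7 mOsm/kg

46.7 mOsm/kg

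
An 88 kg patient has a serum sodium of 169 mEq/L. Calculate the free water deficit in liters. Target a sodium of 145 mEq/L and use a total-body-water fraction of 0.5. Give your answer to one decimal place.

7.3 L

TBW = 0.5 · 88 = 44 L
Free water deficit = TBW · (Na/145 − 1)
= 44 · (169/145 − 1)
= 44 · 0.1655
= 7.28 L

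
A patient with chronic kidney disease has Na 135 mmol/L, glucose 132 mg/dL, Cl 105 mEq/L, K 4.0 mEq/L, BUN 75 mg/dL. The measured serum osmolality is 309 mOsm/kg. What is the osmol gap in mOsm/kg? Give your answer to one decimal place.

4.9 mOsm/kg

Calculated osmolality = 2·Na + glucose/18 + BUN/2.8
= 2·135 + 132/18 + 75/2.8
= 270 + 7.33 + 26.79
= 304.12 mOsm/kg ≈ 304.1 mOsm/kg
Osmolar gap = measured − calculated = 309 − 304.1 = 4.9 mOsm/kg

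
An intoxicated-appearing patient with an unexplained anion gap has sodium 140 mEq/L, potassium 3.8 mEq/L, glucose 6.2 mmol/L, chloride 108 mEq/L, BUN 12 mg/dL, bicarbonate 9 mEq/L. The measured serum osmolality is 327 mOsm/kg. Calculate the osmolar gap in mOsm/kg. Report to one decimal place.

36.5 mOsm/kg

Calculated osmolality = 2·Na + glucose + BUN/2.8
= 2·140 + 6.2 + 12/2.8
= 280 + 6.20 + 4.29
= 290.49 mOsm/kg ≈ 290.5 mOsm/kg
Osmolar gap = measured − calculated = 327 − 290.5 = 36.5 mOsm/kg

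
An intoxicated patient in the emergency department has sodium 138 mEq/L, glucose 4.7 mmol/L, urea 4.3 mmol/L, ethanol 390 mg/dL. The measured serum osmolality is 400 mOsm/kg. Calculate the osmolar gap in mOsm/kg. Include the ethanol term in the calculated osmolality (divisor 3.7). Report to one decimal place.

Calculated osmolality = 2·Na + glucose + urea + ethanol/3.7
= 2·138 + 4.7 + 4.3 + 390/3.7
= 276 + 4.70 + 4.30 + 105.41
= 390.41 mOsm/kg ≈ 390.4 mOsm/kg
Osmolar gap = measured − calculated = 400 − 390.4 = 9.6 mOsm/kg

9.6 mOsm/kg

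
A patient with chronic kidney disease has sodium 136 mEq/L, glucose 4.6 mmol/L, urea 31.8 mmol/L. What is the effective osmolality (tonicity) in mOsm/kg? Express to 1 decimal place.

276.6 mOsm/kg

Effective osmolality excludes urea (freely permeant across cell membranes):
2·Na + glucose
= 2·136 + 4.6
= 272 + 4.6
= 276.6 mOsm/kg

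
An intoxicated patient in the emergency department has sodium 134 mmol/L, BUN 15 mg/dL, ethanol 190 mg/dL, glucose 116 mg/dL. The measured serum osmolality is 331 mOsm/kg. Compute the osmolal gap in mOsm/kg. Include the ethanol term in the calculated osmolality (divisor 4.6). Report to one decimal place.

9.9 mOsm/kg

Calculated osmolality = 2·Na + glucose/18 + BUN/2.8 + ethanol/4.6
= 2·134 + 116/18 + 15/2.8 + 190/4.6
= 268 + 6.44 + 5.36 + 41.30
= 321.1 mOsm/kg ≈ 321.1 mOsm/kg
Osmolar gap = measured − calculated = 331 − 321.1 = 9.9 mOsm/kg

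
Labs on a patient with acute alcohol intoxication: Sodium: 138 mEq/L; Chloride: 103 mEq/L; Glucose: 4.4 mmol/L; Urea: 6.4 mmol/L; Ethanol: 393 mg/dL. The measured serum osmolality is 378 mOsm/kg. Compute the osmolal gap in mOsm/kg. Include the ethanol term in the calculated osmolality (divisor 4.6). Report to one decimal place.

Calculated osmolality = 2·Na + glucose + urea + ethanol/4.6
= 2·138 + 4.4 + 6.4 + 393/4.6
= 276 + 4.40 + 6.40 + 85.43
= 372.23 mOsm/kg ≈ 372.2 mOsm/kg
Osmolar gap = measured − calculated = 378 − 372.2 = 5.8 mOsm/kg

5.8 mOsm/kg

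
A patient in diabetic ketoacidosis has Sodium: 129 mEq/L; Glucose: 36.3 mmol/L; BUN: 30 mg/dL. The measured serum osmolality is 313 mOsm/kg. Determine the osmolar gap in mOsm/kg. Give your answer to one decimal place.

8.0 mOsm/kg

Calculated osmolality = 2·Na + glucose + BUN/2.8
= 2·129 + 36.3 + 30/2.8
= 258 + 36.30 + 10.71
= 305.01 mOsm/kg ≈ 305.0 mOsm/kg
Osmolar gap = measured − calculated = 313 − 305.0 = 8.0 mOsm/kg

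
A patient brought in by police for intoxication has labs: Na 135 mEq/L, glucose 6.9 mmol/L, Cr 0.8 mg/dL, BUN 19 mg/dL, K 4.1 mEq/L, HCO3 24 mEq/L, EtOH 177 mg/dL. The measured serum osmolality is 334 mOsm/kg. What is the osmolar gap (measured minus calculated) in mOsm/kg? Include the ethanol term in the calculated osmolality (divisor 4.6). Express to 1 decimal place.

Calculated osmolality = 2·Na + glucose + BUN/2.8 + ethanol/4.6
= 2·135 + 6.9 + 19/2.8 + 177/4.6
= 270 + 6.90 + 6.79 + 38.48
= 322.17 mOsm/kg ≈ 322.2 mOsm/kg
Osmolar gap = measured − calculated = 334 − 322.2 = 11.8 mOsm/kg

11.8 mOsm/kg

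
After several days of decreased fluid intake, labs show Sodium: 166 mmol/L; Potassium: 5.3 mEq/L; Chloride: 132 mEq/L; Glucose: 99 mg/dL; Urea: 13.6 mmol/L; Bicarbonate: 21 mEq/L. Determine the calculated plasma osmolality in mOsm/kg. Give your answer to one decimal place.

Calculated osmolality = 2·Na + glucose/18 + urea
= 2·166 + 99/18 + 13.6
= 332 + 5.50 + 13.60
= 351.1 mOsm/kg

351.1 mOsm/kg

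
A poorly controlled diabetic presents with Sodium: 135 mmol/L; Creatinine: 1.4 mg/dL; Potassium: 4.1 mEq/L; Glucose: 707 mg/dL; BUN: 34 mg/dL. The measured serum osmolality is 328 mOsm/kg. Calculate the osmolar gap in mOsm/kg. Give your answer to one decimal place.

Calculated osmolality = 2·Na + glucose/18 + BUN/2.8
= 2·135 + 707/18 + 34/2.8
= 270 + 39.28 + 12.14
= 321.42 mOsm/kg ≈ 321.4 mOsm/kg
Osmolar gap = measured − calculated = 328 − 321.4 = 6.6 mOsm/kg

6.6 mOsm/kg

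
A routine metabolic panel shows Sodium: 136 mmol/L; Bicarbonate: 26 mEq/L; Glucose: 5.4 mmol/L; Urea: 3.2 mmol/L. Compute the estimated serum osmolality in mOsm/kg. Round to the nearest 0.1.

280.6 mOsm/kg

Calculated osmolality = 2·Na + glucose + urea
= 2·136 + 5.4 + 3.2
= 272 + 5.40 + 3.20
= 280.6 mOsm/kg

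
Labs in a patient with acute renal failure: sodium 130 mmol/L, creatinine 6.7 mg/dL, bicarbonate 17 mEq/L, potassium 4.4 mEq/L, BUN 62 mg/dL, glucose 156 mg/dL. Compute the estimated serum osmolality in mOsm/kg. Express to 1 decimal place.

Calculated osmolality = 2·Na + glucose/18 + BUN/2.8
= 2·130 + 156/18 + 62/2.8
= 260 + 8.67 + 22.14
= 290.81 mOsm/kg

290.8 mOsm/kg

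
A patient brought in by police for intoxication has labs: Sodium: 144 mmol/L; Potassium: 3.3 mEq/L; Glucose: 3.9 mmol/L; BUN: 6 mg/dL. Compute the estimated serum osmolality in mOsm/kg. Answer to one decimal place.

Calculated osmolality = 2·Na + glucose + BUN/2.8
= 2·144 + 3.9 + 6/2.8
= 288 + 3.90 + 2.14
= 294.04 mOsm/kg

294.0 mOsm/kg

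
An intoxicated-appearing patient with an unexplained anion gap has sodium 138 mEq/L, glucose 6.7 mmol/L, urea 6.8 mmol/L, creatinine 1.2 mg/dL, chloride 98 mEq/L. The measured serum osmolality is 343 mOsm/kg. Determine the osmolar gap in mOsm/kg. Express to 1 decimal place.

Calculated osmolality = 2·Na + glucose + urea
= 2·138 + 6.7 + 6.8
= 276 + 6.70 + 6.80
= 289.5 mOsm/kg ≈ 289.5 mOsm/kg
Osmolar gap = measured − calculated = 343 − 289.5 = 53.5 mOsm/kg

53.5 mOsm/kg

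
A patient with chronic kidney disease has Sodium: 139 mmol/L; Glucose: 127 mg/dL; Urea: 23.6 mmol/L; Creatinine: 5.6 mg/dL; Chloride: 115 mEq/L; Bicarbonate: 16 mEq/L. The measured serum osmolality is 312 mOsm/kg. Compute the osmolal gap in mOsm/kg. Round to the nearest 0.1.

3.3 mOsm/kg

Calculated osmolality = 2·Na + glucose/18 + urea
= 2·139 + 127/18 + 23.6
= 278 + 7.06 + 23.60
= 308.66 mOsm/kg ≈ 308.7 mOsm/kg
Osmolar gap = measured − calculated = 312 − 308.7 = 3.3 mOsm/kg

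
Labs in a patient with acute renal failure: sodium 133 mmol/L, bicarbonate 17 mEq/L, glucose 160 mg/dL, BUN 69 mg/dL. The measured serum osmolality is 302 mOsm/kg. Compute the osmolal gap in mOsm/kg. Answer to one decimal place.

2.5 mOsm/kg

Calculated osmolality = 2·Na + glucose/18 + BUN/2.8
= 2·133 + 160/18 + 69/2.8
= 266 + 8.89 + 24.64
= 299.53 mOsm/kg ≈ 299.5 mOsm/kg
Osmolar gap = measured − calculated = 302 − 299.5 = 2.5 mOsm/kg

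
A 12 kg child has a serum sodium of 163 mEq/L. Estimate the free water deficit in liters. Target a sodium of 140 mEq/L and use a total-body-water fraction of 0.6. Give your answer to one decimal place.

TBW = 0.6 · 12 = 7.2 L
Free water deficit = TBW · (Na/140 − 1)
= 7.2 · (163/140 − 1)
= 7.2 · 0.1643
= 1.18 L

1.2 L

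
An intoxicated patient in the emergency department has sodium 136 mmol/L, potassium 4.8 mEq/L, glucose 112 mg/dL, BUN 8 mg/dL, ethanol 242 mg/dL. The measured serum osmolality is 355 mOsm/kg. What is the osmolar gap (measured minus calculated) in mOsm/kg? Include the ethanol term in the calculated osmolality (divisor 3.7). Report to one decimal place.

8.5 mOsm/kg

Calculated osmolality = 2·Na + glucose/18 + BUN/2.8 + ethanol/3.7
= 2·136 + 112/18 + 8/2.8 + 242/3.7
= 272 + 6.22 + 2.86 + 65.41
= 346.49 mOsm/kg ≈ 346.5 mOsm/kg
Osmolar gap = measured − calculated = 355 − 346.5 = 8.5 mOsm/kg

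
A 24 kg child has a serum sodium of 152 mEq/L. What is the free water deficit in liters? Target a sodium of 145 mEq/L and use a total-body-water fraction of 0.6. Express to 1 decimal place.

0.7 L

TBW = 0.6 · 24 = 14.4 L
Free water deficit = TBW · (Na/145 − 1)
= 14.4 · (152/145 − 1)
= 14.4 · 0.0483
= 0.7 L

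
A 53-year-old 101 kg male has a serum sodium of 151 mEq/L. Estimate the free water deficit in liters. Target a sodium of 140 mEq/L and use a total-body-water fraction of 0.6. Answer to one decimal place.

4.8 L

TBW = 0.6 · 101 = 60.6 L
Free water deficit = TBW · (Na/140 − 1)
= 60.6 · (151/140 − 1)
= 60.6 · 0.0786
= 4.76 L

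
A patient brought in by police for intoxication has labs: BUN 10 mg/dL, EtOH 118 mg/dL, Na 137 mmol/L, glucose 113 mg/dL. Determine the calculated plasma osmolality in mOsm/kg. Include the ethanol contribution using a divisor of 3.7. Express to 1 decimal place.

315.7 mOsm/kg

Calculated osmolality = 2·Na + glucose/18 + BUN/2.8 + ethanol/3.7
= 2·137 + 113/18 + 10/2.8 + 118/3.7
= 274 + 6.28 + 3.57 + 31.89
= 315.74 mOsm/kg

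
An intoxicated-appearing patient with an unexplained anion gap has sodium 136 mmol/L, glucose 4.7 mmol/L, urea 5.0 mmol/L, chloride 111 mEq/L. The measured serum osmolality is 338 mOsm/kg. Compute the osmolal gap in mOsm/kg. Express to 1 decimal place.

Calculated osmolality = 2·Na + glucose + urea
= 2·136 + 4.7 + 5
= 272 + 4.70 + 5
= 281.7 mOsm/kg ≈ 281.7 mOsm/kg
Osmolar gap = measured − calculated = 338 − 281.7 = 56.3 mOsm/kg

56.3 mOsm/kg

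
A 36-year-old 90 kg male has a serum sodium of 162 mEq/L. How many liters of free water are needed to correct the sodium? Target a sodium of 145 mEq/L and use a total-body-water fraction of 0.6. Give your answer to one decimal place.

TBW = 0.6 · 90 = 54 L
Free water deficit = TBW · (Na/145 − 1)
= 54 · (162/145 − 1)
= 54 · 0.1172
= 6.33 L

6.3 L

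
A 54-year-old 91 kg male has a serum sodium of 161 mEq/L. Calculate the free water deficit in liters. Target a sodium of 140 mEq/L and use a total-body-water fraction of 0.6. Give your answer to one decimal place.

TBW = 0.6 · 91 = 54.6 L
Free water deficit = TBW · (Na/140 − 1)
= 54.6 · (161/140 − 1)
= 54.6 · 0.15
= 8.19 L

8.2 L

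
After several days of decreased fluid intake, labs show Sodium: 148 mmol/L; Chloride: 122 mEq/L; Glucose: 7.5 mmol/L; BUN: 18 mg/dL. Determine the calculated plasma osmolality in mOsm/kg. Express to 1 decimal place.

309.9 mOsm/kg

Calculated osmolality = 2·Na + glucose + BUN/2.8
= 2·148 + 7.5 + 18/2.8
= 296 + 7.50 + 6.43
= 309.93 mOsm/kg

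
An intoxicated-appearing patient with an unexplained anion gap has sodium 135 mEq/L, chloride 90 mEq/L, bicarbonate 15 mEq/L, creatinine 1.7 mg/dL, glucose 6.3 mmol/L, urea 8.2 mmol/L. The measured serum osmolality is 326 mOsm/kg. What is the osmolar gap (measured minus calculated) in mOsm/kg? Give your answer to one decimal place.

Calculated osmolality = 2·Na + glucose + urea
= 2·135 + 6.3 + 8.2
= 270 + 6.30 + 8.20
= 284.5 mOsm/kg ≈ 284.5 mOsm/kg
Osmolar gap = measured − calculated = 326 − 284.5 = 41.5 mOsm/kg

41.5 mOsm/kg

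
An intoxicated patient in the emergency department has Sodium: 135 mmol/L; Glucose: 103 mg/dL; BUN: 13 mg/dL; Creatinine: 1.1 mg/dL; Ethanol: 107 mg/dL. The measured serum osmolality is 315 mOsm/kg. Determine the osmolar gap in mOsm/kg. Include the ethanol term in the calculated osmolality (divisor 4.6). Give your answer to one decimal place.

11.4 mOsm/kg

Calculated osmolality = 2·Na + glucose/18 + BUN/2.8 + ethanol/4.6
= 2·135 + 103/18 + 13/2.8 + 107/4.6
= 270 + 5.72 + 4.64 + 23.26
= 303.62 mOsm/kg ≈ 303.6 mOsm/kg
Osmolar gap = measured − calculated = 315 − 303.6 = 11.4 mOsm/kg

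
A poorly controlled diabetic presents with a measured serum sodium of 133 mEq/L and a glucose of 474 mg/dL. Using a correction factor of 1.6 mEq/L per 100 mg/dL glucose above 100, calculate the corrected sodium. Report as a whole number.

Corrected Na = measured Na + 1.6 · (glucose − 100)/100
= 133 + 1.6 · (474 − 100)/100
= 133 + 6
= 139 mEq/L

139 mEq/L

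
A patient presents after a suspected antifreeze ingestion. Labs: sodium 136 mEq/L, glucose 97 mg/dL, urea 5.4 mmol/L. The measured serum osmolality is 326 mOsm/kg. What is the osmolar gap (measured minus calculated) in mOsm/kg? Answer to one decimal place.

43.2 mOsm/kg

Calculated osmolality = 2·Na + glucose/18 + urea
= 2·136 + 97/18 + 5.4
= 272 + 5.39 + 5.40
= 282.79 mOsm/kg ≈ 282.8 mOsm/kg
Osmolar gap = measured − calculated = 326 − 282.8 = 43.2 mOsm/kg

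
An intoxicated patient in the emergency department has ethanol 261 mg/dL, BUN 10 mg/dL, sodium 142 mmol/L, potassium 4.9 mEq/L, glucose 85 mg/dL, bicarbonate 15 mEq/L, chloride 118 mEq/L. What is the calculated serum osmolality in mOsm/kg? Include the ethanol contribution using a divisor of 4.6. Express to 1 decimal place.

Calculated osmolality = 2·Na + glucose/18 + BUN/2.8 + ethanol/4.6
= 2·142 + 85/18 + 10/2.8 + 261/4.6
= 284 + 4.72 + 3.57 + 56.74
= 349.03 mOsm/kg

349.0 mOsm/kg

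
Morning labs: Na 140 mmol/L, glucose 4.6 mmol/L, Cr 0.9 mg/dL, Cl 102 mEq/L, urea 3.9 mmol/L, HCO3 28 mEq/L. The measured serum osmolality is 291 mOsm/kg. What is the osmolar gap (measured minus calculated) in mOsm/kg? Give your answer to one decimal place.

Calculated osmolality = 2·Na + glucose + urea
= 2·140 + 4.6 + 3.9
= 280 + 4.60 + 3.90
= 288.5 mOsm/kg ≈ 288.5 mOsm/kg
Osmolar gap = measured − calculated = 291 − 288.5 = 2.5 mOsm/kg

2.5 mOsm/kg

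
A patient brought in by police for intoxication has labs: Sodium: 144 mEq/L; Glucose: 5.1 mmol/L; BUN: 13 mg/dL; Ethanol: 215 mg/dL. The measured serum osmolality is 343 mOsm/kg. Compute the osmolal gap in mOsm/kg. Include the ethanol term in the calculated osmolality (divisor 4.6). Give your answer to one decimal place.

-1.5 mOsm/kg

Calculated osmolality = 2·Na + glucose + BUN/2.8 + ethanol/4.6
= 2·144 + 5.1 + 13/2.8 + 215/4.6
= 288 + 5.10 + 4.64 + 46.74
= 344.48 mOsm/kg ≈ 344.5 mOsm/kg
Osmolar gap = measured − calculated = 343 − 344.5 = -1.5 mOsm/kg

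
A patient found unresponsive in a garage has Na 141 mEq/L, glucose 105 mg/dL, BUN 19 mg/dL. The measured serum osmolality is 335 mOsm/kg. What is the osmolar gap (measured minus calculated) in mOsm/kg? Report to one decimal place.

40.4 mOsm/kg

Calculated osmolality = 2·Na + glucose/18 + BUN/2.8
= 2·141 + 105/18 + 19/2.8
= 282 + 5.83 + 6.79
= 294.62 mOsm/kg ≈ 294.6 mOsm/kg
Osmolar gap = measured − calculated = 335 − 294.6 = 40.4 mOsm/kg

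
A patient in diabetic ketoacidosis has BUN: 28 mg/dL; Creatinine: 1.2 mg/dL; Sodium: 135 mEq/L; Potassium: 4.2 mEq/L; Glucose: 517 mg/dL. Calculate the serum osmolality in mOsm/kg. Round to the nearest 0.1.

Calculated osmolality = 2·Na + glucose/18 + BUN/2.8
= 2·135 + 517/18 + 28/2.8
= 270 + 28.72 + 10
= 308.72 mOsm/kg

308.7 mOsm/kg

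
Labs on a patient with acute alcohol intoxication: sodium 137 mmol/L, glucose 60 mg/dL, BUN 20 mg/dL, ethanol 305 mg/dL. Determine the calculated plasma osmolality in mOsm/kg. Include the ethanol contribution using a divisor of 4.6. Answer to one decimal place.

Calculated osmolality = 2·Na + glucose/18 + BUN/2.8 + ethanol/4.6
= 2·137 + 60/18 + 20/2.8 + 305/4.6
= 274 + 3.33 + 7.14 + 66.30
= 350.77 mOsm/kg

350.8 mOsm/kg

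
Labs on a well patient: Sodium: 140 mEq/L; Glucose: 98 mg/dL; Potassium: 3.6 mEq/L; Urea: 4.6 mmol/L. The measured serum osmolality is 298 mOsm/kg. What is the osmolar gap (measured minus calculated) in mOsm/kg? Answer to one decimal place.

8.0 mOsm/kg

Calculated osmolality = 2·Na + glucose/18 + urea
= 2·140 + 98/18 + 4.6
= 280 + 5.44 + 4.60
= 290.04 mOsm/kg ≈ 290.0 mOsm/kg
Osmolar gap = measured − calculated = 298 − 290.0 = 8.0 mOsm/kg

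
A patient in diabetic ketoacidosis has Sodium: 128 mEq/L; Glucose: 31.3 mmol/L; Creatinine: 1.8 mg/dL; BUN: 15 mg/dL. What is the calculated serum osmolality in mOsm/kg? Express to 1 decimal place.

Calculated osmolality = 2·Na + glucose + BUN/2.8
= 2·128 + 31.3 + 15/2.8
= 256 + 31.30 + 5.36
= 292.66 mOsm/kg

292.7 mOsm/kg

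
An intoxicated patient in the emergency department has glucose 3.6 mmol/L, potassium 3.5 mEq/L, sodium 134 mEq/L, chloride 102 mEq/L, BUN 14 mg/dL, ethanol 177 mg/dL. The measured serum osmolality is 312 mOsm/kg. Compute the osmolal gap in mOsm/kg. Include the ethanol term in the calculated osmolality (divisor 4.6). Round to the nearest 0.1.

-3.1 mOsm/kg

Calculated osmolality = 2·Na + glucose + BUN/2.8 + ethanol/4.6
= 2·134 + 3.6 + 14/2.8 + 177/4.6
= 268 + 3.60 + 5 + 38.48
= 315.08 mOsm/kg ≈ 315.1 mOsm/kg
Osmolar gap = measured − calculated = 312 − 315.1 = -3.1 mOsm/kg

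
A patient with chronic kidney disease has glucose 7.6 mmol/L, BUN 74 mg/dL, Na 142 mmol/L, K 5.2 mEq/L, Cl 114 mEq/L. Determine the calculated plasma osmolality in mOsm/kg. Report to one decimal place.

Calculated osmolality = 2·Na + glucose + BUN/2.8
= 2·142 + 7.6 + 74/2.8
= 284 + 7.60 + 26.43
= 318.03 mOsm/kg

318.0 mOsm/kg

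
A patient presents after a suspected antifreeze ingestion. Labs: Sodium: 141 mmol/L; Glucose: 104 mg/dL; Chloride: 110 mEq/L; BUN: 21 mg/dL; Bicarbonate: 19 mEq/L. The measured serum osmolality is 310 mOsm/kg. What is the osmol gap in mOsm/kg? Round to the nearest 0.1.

Calculated osmolality = 2·Na + glucose/18 + BUN/2.8
= 2·141 + 104/18 + 21/2.8
= 282 + 5.78 + 7.50
= 295.28 mOsm/kg ≈ 295.3 mOsm/kg
Osmolar gap = measured − calculated = 310 − 295.3 = 14.7 mOsm/kg

14.7 mOsm/kg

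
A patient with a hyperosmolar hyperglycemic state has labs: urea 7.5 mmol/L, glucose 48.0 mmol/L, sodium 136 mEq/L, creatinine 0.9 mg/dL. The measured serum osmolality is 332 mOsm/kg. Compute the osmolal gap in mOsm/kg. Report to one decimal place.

Calculated osmolality = 2·Na + glucose + urea
= 2·136 + 48 + 7.5
= 272 + 48 + 7.50
= 327.5 mOsm/kg ≈ 327.5 mOsm/kg
Osmolar gap = measured − calculated = 332 − 327.5 = 4.5 mOsm/kg

4.5 mOsm/kg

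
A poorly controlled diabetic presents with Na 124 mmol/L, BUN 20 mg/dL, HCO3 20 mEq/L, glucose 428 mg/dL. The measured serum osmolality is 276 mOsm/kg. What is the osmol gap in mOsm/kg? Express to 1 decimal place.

-2.9 mOsm/kg

Calculated osmolality = 2·Na + glucose/18 + BUN/2.8
= 2·124 + 428/18 + 20/2.8
= 248 + 23.78 + 7.14
= 278.92 mOsm/kg ≈ 278.9 mOsm/kg
Osmolar gap = measured − calculated = 276 − 278.9 = -2.9 mOsm/kg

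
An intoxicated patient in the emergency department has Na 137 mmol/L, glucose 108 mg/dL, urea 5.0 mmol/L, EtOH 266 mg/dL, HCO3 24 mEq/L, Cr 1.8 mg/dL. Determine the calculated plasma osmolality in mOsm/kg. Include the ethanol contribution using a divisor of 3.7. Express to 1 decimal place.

Calculated osmolality = 2·Na + glucose/18 + urea + ethanol/3.7
= 2·137 + 108/18 + 5 + 266/3.7
= 274 + 6 + 5 + 71.89
= 356.89 mOsm/kg

356.9 mOsm/kg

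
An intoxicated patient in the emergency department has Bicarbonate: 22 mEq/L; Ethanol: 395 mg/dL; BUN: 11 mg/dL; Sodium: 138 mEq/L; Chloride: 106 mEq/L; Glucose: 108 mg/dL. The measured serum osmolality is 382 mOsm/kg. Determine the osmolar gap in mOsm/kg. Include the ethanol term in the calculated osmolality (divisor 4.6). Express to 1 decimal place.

10.2 mOsm/kg

Calculated osmolality = 2·Na + glucose/18 + BUN/2.8 + ethanol/4.6
= 2·138 + 108/18 + 11/2.8 + 395/4.6
= 276 + 6 + 3.93 + 85.87
= 371.8 mOsm/kg ≈ 371.8 mOsm/kg
Osmolar gap = measured − calculated = 382 − 371.8 = 10.2 mOsm/kg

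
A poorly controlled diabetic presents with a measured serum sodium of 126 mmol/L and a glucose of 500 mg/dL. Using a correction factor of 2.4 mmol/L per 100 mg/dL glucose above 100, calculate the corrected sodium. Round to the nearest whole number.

Corrected Na = measured Na + 2.4 · (glucose − 100)/100
= 126 + 2.4 · (500 − 100)/100
= 126 + 9.6
= 135.6 mmol/L

136 mmol/L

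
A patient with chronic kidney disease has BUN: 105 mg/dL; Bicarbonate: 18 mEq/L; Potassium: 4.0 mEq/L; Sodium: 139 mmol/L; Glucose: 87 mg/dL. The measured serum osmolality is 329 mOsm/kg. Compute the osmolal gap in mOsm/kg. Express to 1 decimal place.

8.7 mOsm/kg

Calculated osmolality = 2·Na + glucose/18 + BUN/2.8
= 2·139 + 87/18 + 105/2.8
= 278 + 4.83 + 37.50
= 320.33 mOsm/kg ≈ 320.3 mOsm/kg
Osmolar gap = measured − calculated = 329 − 320.3 = 8.7 mOsm/kg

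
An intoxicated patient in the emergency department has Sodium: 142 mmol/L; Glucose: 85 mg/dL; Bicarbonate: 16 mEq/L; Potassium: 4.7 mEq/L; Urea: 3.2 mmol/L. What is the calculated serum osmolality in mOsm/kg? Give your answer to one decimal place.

291.9 mOsm/kg

Calculated osmolality = 2·Na + glucose/18 + urea
= 2·142 + 85/18 + 3.2
= 284 + 4.72 + 3.20
= 291.92 mOsm/kg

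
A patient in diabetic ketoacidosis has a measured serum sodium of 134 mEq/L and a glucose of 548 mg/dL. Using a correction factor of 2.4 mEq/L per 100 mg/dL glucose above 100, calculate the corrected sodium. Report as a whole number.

Corrected Na = measured Na + 2.4 · (glucose − 100)/100
= 134 + 2.4 · (548 − 100)/100
= 134 + 10.8
= 144.8 mEq/L

145 mEq/L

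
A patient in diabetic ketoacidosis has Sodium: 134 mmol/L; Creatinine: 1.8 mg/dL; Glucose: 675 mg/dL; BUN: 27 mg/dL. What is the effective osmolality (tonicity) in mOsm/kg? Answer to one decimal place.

305.5 mOsm/kg

Effective osmolality excludes urea (freely permeant across cell membranes):
2·Na + glucose/18
= 2·134 + 675/18
= 268 + 37.5
= 305.5 mOsm/kg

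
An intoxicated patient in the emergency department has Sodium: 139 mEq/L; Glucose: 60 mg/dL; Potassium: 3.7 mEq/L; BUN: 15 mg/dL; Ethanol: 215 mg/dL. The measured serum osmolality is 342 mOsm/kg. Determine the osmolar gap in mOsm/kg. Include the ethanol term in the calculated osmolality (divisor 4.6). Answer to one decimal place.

Calculated osmolality = 2·Na + glucose/18 + BUN/2.8 + ethanol/4.6
= 2·139 + 60/18 + 15/2.8 + 215/4.6
= 278 + 3.33 + 5.36 + 46.74
= 333.43 mOsm/kg ≈ 333.4 mOsm/kg
Osmolar gap = measured − calculated = 342 − 333.4 = 8.6 mOsm/kg

8.6 mOsm/kg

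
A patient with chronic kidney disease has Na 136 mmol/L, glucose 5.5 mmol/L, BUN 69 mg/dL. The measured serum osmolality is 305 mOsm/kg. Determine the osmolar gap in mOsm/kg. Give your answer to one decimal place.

Calculated osmolality = 2·Na + glucose + BUN/2.8
= 2·136 + 5.5 + 69/2.8
= 272 + 5.50 + 24.64
= 302.14 mOsm/kg ≈ 302.1 mOsm/kg
Osmolar gap = measured − calculated = 305 − 302.1 = 2.9 mOsm/kg

2.9 mOsm/kg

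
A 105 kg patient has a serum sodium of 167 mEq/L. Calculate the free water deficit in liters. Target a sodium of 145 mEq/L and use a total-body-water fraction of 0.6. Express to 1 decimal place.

TBW = 0.6 · 105 = 63 L
Free water deficit = TBW · (Na/145 − 1)
= 63 · (167/145 − 1)
= 63 · 0.1517
= 9.56 L

9.6 L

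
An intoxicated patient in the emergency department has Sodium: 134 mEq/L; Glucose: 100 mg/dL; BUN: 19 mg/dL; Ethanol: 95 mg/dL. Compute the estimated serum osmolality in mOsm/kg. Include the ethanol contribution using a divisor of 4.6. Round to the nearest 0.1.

Calculated osmolality = 2·Na + glucose/18 + BUN/2.8 + ethanol/4.6
= 2·134 + 100/18 + 19/2.8 + 95/4.6
= 268 + 5.56 + 6.79 + 20.65
= 301 mOsm/kg

301.0 mOsm/kg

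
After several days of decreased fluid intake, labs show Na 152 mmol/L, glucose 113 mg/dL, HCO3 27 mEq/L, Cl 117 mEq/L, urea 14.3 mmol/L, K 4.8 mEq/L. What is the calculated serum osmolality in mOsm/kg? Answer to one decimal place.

Calculated osmolality = 2·Na + glucose/18 + urea
= 2·152 + 113/18 + 14.3
= 304 + 6.28 + 14.30
= 324.58 mOsm/kg

324.6 mOsm/kg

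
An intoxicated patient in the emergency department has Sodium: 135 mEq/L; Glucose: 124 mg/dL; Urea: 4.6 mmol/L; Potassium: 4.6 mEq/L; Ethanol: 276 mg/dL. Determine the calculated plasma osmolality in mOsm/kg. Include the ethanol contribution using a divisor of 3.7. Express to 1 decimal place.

356.1 mOsm/kg

Calculated osmolality = 2·Na + glucose/18 + urea + ethanol/3.7
= 2·135 + 124/18 + 4.6 + 276/3.7
= 270 + 6.89 + 4.60 + 74.59
= 356.08 mOsm/kg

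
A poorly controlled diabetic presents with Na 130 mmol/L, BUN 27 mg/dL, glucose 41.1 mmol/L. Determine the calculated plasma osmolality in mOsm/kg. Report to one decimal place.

Calculated osmolality = 2·Na + glucose + BUN/2.8
= 2·130 + 41.1 + 27/2.8
= 260 + 41.10 + 9.64
= 310.74 mOsm/kg

310.7 mOsm/kg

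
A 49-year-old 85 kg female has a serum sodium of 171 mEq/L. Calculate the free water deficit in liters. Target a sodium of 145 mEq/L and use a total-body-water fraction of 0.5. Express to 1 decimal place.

7.6 L

TBW = 0.5 · 85 = 42.5 L
Free water deficit = TBW · (Na/145 − 1)
= 42.5 · (171/145 − 1)
= 42.5 · 0.1793
= 7.62 L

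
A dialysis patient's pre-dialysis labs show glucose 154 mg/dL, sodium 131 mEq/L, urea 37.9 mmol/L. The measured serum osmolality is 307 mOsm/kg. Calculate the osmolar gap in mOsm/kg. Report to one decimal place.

-1.5 mOsm/kg

Calculated osmolality = 2·Na + glucose/18 + urea
= 2·131 + 154/18 + 37.9
= 262 + 8.56 + 37.90
= 308.46 mOsm/kg ≈ 308.5 mOsm/kg
Osmolar gap = measured − calculated = 307 − 308.5 = -1.5 mOsm/kg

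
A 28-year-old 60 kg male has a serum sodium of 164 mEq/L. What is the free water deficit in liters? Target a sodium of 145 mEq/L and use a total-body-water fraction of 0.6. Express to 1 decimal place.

TBW = 0.6 · 60 = 36 L
Free water deficit = TBW · (Na/145 − 1)
= 36 · (164/145 − 1)
= 36 · 0.131
= 4.72 L

4.7 L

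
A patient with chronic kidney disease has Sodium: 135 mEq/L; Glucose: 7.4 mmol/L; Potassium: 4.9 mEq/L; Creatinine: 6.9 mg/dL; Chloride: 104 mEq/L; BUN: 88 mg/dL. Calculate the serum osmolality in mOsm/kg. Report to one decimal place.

308.8 mOsm/kg

Calculated osmolality = 2·Na + glucose + BUN/2.8
= 2·135 + 7.4 + 88/2.8
= 270 + 7.40 + 31.43
= 308.83 mOsm/kg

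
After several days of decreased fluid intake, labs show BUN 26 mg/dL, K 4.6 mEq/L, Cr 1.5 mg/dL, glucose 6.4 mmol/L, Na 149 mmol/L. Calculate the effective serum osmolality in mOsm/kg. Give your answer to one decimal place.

304.4 mOsm/kg

Effective osmolality excludes urea (freely permeant across cell membranes):
2·Na + glucose
= 2·149 + 6.4
= 298 + 6.4
= 304.4 mOsm/kg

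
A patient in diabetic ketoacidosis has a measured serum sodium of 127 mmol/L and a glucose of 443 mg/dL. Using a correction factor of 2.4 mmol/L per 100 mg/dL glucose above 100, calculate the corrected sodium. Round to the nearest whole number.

Corrected Na = measured Na + 2.4 · (glucose − 100)/100
= 127 + 2.4 · (443 − 100)/100
= 127 + 8.2
= 135.2 mmol/L

135 mmol/L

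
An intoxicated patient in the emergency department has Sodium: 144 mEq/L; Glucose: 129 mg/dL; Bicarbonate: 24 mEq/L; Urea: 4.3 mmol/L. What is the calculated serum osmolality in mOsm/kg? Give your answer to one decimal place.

299.5 mOsm/kg

Calculated osmolality = 2·Na + glucose/18 + urea
= 2·144 + 129/18 + 4.3
= 288 + 7.17 + 4.30
= 299.47 mOsm/kg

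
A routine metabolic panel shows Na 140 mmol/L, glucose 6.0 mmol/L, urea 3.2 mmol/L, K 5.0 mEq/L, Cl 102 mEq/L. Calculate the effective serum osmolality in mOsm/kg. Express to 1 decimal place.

286.0 mOsm/kg

Effective osmolality excludes urea (freely permeant across cell membranes):
2·Na + glucose
= 2·140 + 6
= 280 + 6
= 286 mOsm/kg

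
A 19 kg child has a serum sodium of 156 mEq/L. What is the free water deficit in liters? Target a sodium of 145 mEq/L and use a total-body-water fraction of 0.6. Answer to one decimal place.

0.9 L

TBW = 0.6 · 19 = 11.4 L
Free water deficit = TBW · (Na/145 − 1)
= 11.4 · (156/145 − 1)
= 11.4 · 0.0759
= 0.87 L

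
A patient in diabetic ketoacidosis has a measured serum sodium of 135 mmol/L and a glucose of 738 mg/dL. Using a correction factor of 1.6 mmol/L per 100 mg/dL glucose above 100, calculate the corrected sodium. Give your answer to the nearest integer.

Corrected Na = measured Na + 1.6 · (glucose − 100)/100
= 135 + 1.6 · (738 − 100)/100
= 135 + 10.2
= 145.2 mmol/L

145 mmol/L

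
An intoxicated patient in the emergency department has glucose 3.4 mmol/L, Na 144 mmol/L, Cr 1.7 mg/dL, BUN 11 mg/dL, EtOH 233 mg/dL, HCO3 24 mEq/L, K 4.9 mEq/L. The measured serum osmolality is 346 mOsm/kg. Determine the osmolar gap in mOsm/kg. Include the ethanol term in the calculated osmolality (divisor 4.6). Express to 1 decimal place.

0.0 mOsm/kg

Calculated osmolality = 2·Na + glucose + BUN/2.8 + ethanol/4.6
= 2·144 + 3.4 + 11/2.8 + 233/4.6
= 288 + 3.40 + 3.93 + 50.65
= 345.98 mOsm/kg ≈ 346.0 mOsm/kg
Osmolar gap = measured − calculated = 346 − 346.0 = 0.0 mOsm/kg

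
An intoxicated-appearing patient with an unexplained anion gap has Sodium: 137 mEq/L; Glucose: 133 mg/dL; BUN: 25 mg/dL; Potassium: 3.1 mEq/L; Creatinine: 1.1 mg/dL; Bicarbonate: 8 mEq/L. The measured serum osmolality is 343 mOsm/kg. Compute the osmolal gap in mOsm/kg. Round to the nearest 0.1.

Calculated osmolality = 2·Na + glucose/18 + BUN/2.8
= 2·137 + 133/18 + 25/2.8
= 274 + 7.39 + 8.93
= 290.32 mOsm/kg ≈ 290.3 mOsm/kg
Osmolar gap = measured − calculated = 343 − 290.3 = 52.7 mOsm/kg

52.7 mOsm/kg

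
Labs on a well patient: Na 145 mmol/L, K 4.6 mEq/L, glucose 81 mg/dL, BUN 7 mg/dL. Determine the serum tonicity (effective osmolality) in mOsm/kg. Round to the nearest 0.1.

294.5 mOsm/kg

Effective osmolality excludes urea (freely permeant across cell membranes):
2·Na + glucose/18
= 2·145 + 81/18
= 290 + 4.5
= 294.5 mOsm/kg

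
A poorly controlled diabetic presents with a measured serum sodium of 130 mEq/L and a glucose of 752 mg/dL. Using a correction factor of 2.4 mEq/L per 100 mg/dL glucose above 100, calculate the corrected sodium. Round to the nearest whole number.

146 mEq/L

Corrected Na = measured Na + 2.4 · (glucose − 100)/100
= 130 + 2.4 · (752 − 100)/100
= 130 + 15.6
= 145.6 mEq/L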